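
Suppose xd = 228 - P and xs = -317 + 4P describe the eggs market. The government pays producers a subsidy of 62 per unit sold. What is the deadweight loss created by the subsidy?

Deadweight loss = 1537.6

Pre-subsidy: 228 - P = -317 + 4P gives P* = 109, x* = 119.
With the subsidy, sellers receive Ps = Pb + 62 for each unit, where Pb is the price buyers pay.
Supply in terms of Pb becomes xs = -317 + 4(Pb + 62) = -69 + 4Pb. Setting this equal to demand: 228 - Pb = -69 + 4Pb, so Pb = 59.4.
Sellers receive Ps = 59.4 + 62 = 121.4; x' = 228 − 1·59.4 = 168.6.
The subsidy expands output by 168.6 − 119 = 49.6 past the efficient level; on those units the gap between marginal cost and willingness to pay runs from 0 up to 62.
DWL = ½ × 62 × 49.6 = 1537.6.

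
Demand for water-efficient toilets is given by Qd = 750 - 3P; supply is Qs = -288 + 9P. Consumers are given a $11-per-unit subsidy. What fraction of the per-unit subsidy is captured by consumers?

Pre-subsidy: 750 - 3P = -288 + 9P gives P* = 86.5, Q* = 490.5.
With the rebate, buyers effectively pay Pb = Ps − 11, where Ps is the price sellers receive.
Demand in terms of Ps becomes Qd = 750 − 3(Ps − 11) = 783 - 3Ps. Setting this equal to supply: 783 - 3Ps = -288 + 9Ps, so Ps = 89.25.
Buyers pay Pb = 89.25 − 11 = 78.25; Q' = -288 + 9·89.25 = 515.25.
Buyers' price falls by P* − Pb = 86.5 − 78.25 = 8.25; sellers' price rises by Ps − P* = 89.25 − 86.5 = 2.75.
So consumers capture 8.25/11 = 0.75 of each unit of subsidy.

Consumer share = 0.75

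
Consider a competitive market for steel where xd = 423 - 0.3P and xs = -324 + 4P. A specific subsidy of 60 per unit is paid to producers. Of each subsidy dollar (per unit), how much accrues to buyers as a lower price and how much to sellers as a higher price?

Buyers gain 2400/43 per unit; sellers gain 180/43 per unit

Pre-subsidy: 423 - 0.3P = -324 + 4P gives P* = 7470/43, x* = 15948/43.
With the subsidy, sellers receive Ps = Pb + 60 for each unit, where Pb is the price buyers pay.
Supply in terms of Pb becomes xs = -324 + 4(Pb + 60) = -84 + 4Pb. Setting this equal to demand: 423 - 0.3Pb = -84 + 4Pb, so Pb = 5070/43.
Sellers receive Ps = 5070/43 + 60 = 7650/43; x' = 423 − 0.3·(5070/43) = 16668/43.
Buyers' price falls by P* − Pb = 7470/43 − 5070/43 = 2400/43; sellers' price rises by Ps − P* = 7650/43 − 7470/43 = 180/43.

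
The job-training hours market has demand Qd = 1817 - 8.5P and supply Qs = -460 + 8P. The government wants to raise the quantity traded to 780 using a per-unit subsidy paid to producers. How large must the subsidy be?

At Q = 780, invert demand for the buyer price: Pb = (1817 − 780)/8.5 = 122; invert supply for the seller price: Ps = (780 − (-460))/8 = 155.
The subsidy must fill the gap: s = Ps − Pb = 155 − 122 = 33.

Required subsidy s = 33 per unit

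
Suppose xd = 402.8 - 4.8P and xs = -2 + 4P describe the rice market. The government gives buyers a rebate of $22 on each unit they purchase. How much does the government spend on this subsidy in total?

Pre-subsidy: 402.8 - 4.8P = -2 + 4P gives P* = 46, x* = 182.
With the rebate, buyers effectively pay Pb = Ps − 22, where Ps is the price sellers receive.
Demand in terms of Ps becomes xd = 402.8 − 4.8(Ps − 22) = 508.4 - 4.8Ps. Setting this equal to supply: 508.4 - 4.8Ps = -2 + 4Ps, so Ps = 58.
Buyers pay Pb = 58 − 22 = 36; x' = -2 + 4·58 = 230.
Government outlay = subsidy × quantity = 22 × 230 = 5060.

Government cost = $5060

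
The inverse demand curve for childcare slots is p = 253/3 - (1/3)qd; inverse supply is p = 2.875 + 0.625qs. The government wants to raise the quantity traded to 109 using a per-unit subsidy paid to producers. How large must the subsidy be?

Required subsidy s = 23 per unit

At q = 109, from the demand curve buyers pay pb = 253/3 − (1/3)·109 = 48; from the supply curve sellers need ps = 2.875 + 0.625·109 = 71.
The subsidy must fill the gap: s = ps − pb = 71 − 48 = 23.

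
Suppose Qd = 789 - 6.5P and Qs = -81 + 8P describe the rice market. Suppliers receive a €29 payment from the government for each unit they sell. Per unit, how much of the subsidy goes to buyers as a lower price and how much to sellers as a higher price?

Buyers gain €16 per unit; sellers gain €13 per unit

Pre-subsidy: 789 - 6.5P = -81 + 8P gives P* = 60, Q* = 399.
With the subsidy, sellers receive Ps = Pb + 29 for each unit, where Pb is the price buyers pay.
Supply in terms of Pb becomes Qs = -81 + 8(Pb + 29) = 151 + 8Pb. Setting this equal to demand: 789 - 6.5Pb = 151 + 8Pb, so Pb = 44.
Sellers receive Ps = 44 + 29 = 73; Q' = 789 − 6.5·44 = 503.
Buyers' price falls by P* − Pb = 60 − 44 = 16; sellers' price rises by Ps − P* = 73 − 60 = 13.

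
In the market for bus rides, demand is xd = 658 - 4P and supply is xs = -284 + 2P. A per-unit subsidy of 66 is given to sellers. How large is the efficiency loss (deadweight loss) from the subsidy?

Pre-subsidy: 658 - 4P = -284 + 2P gives P* = 157, x* = 30.
With the subsidy, sellers receive Ps = Pb + 66 for each unit, where Pb is the price buyers pay.
Supply in terms of Pb becomes xs = -284 + 2(Pb + 66) = -152 + 2Pb. Setting this equal to demand: 658 - 4Pb = -152 + 2Pb, so Pb = 135.
Sellers receive Ps = 135 + 66 = 201; x' = 658 − 4·135 = 118.
The subsidy expands output by 118 − 30 = 88 past the efficient level; on those units the gap between marginal cost and willingness to pay runs from 0 up to 66.
DWL = ½ × 66 × 88 = 2904.

Deadweight loss = 2904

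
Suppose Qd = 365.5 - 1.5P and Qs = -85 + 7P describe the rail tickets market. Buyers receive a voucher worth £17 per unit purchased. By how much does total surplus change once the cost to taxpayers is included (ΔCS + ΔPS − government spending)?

Net change in total surplus = -£178.5

Pre-subsidy: 365.5 - 1.5P = -85 + 7P gives P* = 53, Q* = 286.
With the rebate, buyers effectively pay Pb = Ps − 17, where Ps is the price sellers receive.
Demand in terms of Ps becomes Qd = 365.5 − 1.5(Ps − 17) = 391 - 1.5Ps. Setting this equal to supply: 391 - 1.5Ps = -85 + 7Ps, so Ps = 56.
Buyers pay Pb = 56 − 17 = 39; Q' = -85 + 7·56 = 307.
ΔCS = ½(286 + 307)(53 − 39) = 4151; ΔPS = ½(286 + 307)(56 − 53) = 889.5.
Government spending = 17 × 307 = 5219.
Net change = 4151 + 889.5 − 5219 = -178.5. The loss equals the DWL triangle ½·17·21.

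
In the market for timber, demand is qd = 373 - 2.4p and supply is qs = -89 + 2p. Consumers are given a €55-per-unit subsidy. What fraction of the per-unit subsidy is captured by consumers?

Pre-subsidy: 373 - 2.4p = -89 + 2p gives p* = 105, q* = 121.
With the rebate, buyers effectively pay pb = ps − 55, where ps is the price sellers receive.
Demand in terms of ps becomes qd = 373 − 2.4(ps − 55) = 505 - 2.4ps. Setting this equal to supply: 505 - 2.4ps = -89 + 2ps, so ps = 135.
Buyers pay pb = 135 − 55 = 80; q' = -89 + 2·135 = 181.
Buyers' price falls by p* − pb = 105 − 80 = 25; sellers' price rises by ps − p* = 135 − 105 = 30.
So consumers capture 25/55 = 5/11 of each unit of subsidy.

Consumer share = 5/11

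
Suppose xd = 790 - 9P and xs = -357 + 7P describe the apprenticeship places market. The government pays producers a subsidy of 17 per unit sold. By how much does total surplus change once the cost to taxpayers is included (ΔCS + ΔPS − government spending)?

Pre-subsidy: 790 - 9P = -357 + 7P gives P* = 71.6875, x* = 144.8125.
With the subsidy, sellers receive Ps = Pb + 17 for each unit, where Pb is the price buyers pay.
Supply in terms of Pb becomes xs = -357 + 7(Pb + 17) = -238 + 7Pb. Setting this equal to demand: 790 - 9Pb = -238 + 7Pb, so Pb = 64.25.
Sellers receive Ps = 64.25 + 17 = 81.25; x' = 790 − 9·64.25 = 211.75.
ΔCS = ½(144.8125 + 211.75)(71.6875 − 64.25) = 1325.966796875; ΔPS = ½(144.8125 + 211.75)(81.25 − 71.6875) = 1704.814453125.
Government spending = 17 × 211.75 = 3599.75.
Net change = 1325.966796875 + 1704.814453125 − 3599.75 = -568.96875. The loss equals the DWL triangle ½·17·66.9375.

Net change in total surplus = -568.96875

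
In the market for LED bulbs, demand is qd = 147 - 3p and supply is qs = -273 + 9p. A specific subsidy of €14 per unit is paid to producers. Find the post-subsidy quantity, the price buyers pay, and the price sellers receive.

Pre-subsidy: 147 - 3p = -273 + 9p gives p* = 35, q* = 42.
With the subsidy, sellers receive ps = pb + 14 for each unit, where pb is the price buyers pay.
Supply in terms of pb becomes qs = -273 + 9(pb + 14) = -147 + 9pb. Setting this equal to demand: 147 - 3pb = -147 + 9pb, so pb = 24.5.
Sellers receive ps = 24.5 + 14 = 38.5; q' = 147 − 3·24.5 = 73.5.

q' = 73.5; buyers pay €24.5; sellers receive €38.5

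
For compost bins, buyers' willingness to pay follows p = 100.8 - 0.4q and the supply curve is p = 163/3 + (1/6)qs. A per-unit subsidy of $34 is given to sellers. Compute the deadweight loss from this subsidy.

Deadweight loss = $1020

Pre-subsidy: 100.8 - 0.4q = 163/3 + (1/6)q gives q* = 82 and p* = 68.
With the subsidy, sellers receive ps = pb + 34 for each unit, where pb is the price buyers pay.
On the curves, pb = 100.8 - 0.4q and ps = 163/3 + (1/6)q; the wedge ps − pb = 34 gives 163/3 + (1/6)q − (100.8 - 0.4q) = 34, so q' = 142.
Then pb = 100.8 − 0.4·142 = 44 and ps = 163/3 + (1/6)·142 = 78.
The subsidy expands output by 142 − 82 = 60 past the efficient level; on those units the gap between marginal cost and willingness to pay runs from 0 up to 34.
DWL = ½ × 34 × 60 = 1020.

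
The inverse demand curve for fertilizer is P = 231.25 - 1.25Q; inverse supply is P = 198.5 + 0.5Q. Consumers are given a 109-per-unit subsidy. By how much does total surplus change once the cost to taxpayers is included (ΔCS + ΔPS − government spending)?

Pre-subsidy: 231.25 - 1.25Q = 198.5 + 0.5Q gives Q* = 131/7 and P* = 1455/7.
With the rebate, buyers effectively pay Pb = Ps − 109, where Ps is the price sellers receive.
On the curves, Pb = 231.25 - 1.25Q and Ps = 198.5 + 0.5Q; the wedge Ps − Pb = 109 gives 198.5 + 0.5Q − (231.25 - 1.25Q) = 109, so Q' = 81.
Then Pb = 231.25 − 1.25·81 = 130 and Ps = 198.5 + 0.5·81 = 239.
ΔCS = ½(131/7 + 81)(1455/7 − 130) = 190205/49; ΔPS = ½(131/7 + 81)(239 − 1455/7) = 76082/49.
Government spending = 109 × 81 = 8829.
Net change = 190205/49 + 76082/49 − 8829 = -23762/7. The loss equals the DWL triangle ½·109·436/7.

Net change in total surplus = -23762/7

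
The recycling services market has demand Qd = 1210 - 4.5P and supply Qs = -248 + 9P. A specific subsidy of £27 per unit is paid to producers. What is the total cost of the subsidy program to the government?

Government cost = £21735

Pre-subsidy: 1210 - 4.5P = -248 + 9P gives P* = 108, Q* = 724.
With the subsidy, sellers receive Ps = Pb + 27 for each unit, where Pb is the price buyers pay.
Supply in terms of Pb becomes Qs = -248 + 9(Pb + 27) = -5 + 9Pb. Setting this equal to demand: 1210 - 4.5Pb = -5 + 9Pb, so Pb = 90.
Sellers receive Ps = 90 + 27 = 117; Q' = 1210 − 4.5·90 = 805.
Government outlay = subsidy × quantity = 27 × 805 = 21735.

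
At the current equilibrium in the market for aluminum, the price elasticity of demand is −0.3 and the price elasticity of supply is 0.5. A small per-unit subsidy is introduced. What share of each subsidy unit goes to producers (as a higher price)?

Producer share = 0.375

For a small subsidy around the equilibrium, the benefit split depends on the relative slopes, which at a point are proportional to the elasticities.
Buyer share = εs/(εs + |εd|) = 0.5/(0.5 + 0.3) = 0.625; seller share = |εd|/(εs + |εd|) = 0.375.
So producers capture 0.375 of the subsidy.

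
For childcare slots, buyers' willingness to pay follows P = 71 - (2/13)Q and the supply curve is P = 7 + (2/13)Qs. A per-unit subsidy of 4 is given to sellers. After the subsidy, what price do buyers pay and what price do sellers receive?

Buyers pay 37; sellers receive 41

Pre-subsidy: 71 - (2/13)Q = 7 + (2/13)Q gives Q* = 208 and P* = 39.
With the subsidy, sellers receive Ps = Pb + 4 for each unit, where Pb is the price buyers pay.
On the curves, Pb = 71 - (2/13)Q and Ps = 7 + (2/13)Q; the wedge Ps − Pb = 4 gives 7 + (2/13)Q − (71 - (2/13)Q) = 4, so Q' = 221.
Then Pb = 71 − (2/13)·221 = 37 and Ps = 7 + (2/13)·221 = 41.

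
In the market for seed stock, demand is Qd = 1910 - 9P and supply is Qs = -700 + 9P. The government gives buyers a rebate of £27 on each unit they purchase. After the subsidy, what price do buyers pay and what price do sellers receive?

Buyers pay £131.5; sellers receive £158.5

Pre-subsidy: 1910 - 9P = -700 + 9P gives P* = 145, Q* = 605.
With the rebate, buyers effectively pay Pb = Ps − 27, where Ps is the price sellers receive.
Demand in terms of Ps becomes Qd = 1910 − 9(Ps − 27) = 2153 - 9Ps. Setting this equal to supply: 2153 - 9Ps = -700 + 9Ps, so Ps = 158.5.
Buyers pay Pb = 158.5 − 27 = 131.5; Q' = -700 + 9·158.5 = 726.5.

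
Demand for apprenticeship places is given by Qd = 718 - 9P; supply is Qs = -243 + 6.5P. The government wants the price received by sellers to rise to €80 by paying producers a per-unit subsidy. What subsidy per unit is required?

At a seller price of 80, quantity supplied is -243 + 6.5·80 = 277.
Buyers absorb 277 only when they pay Pb with 718 − 9·Pb = 277, i.e. Pb = 49.
s = Ps − Pb = 80 − 49 = 31.

Required subsidy s = €31 per unit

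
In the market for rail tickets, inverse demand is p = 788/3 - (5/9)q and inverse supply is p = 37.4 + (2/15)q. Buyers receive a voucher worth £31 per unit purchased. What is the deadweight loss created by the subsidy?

Deadweight loss = £697.5

Pre-subsidy: 788/3 - (5/9)q = 37.4 + (2/15)q gives q* = 327 and p* = 81.
With the rebate, buyers effectively pay pb = ps − 31, where ps is the price sellers receive.
On the curves, pb = 788/3 - (5/9)q and ps = 37.4 + (2/15)q; the wedge ps − pb = 31 gives 37.4 + (2/15)q − (788/3 - (5/9)q) = 31, so q' = 372.
Then pb = 788/3 − (5/9)·372 = 56 and ps = 37.4 + (2/15)·372 = 87.
The subsidy expands output by 372 − 327 = 45 past the efficient level; on those units the gap between marginal cost and willingness to pay runs from 0 up to 31.
DWL = ½ × 31 × 45 = 697.5.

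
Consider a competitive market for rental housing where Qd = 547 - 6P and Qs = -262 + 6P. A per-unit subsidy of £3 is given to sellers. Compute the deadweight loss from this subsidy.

Pre-subsidy: 547 - 6P = -262 + 6P gives P* = 809/12, Q* = 142.5.
With the subsidy, sellers receive Ps = Pb + 3 for each unit, where Pb is the price buyers pay.
Supply in terms of Pb becomes Qs = -262 + 6(Pb + 3) = -244 + 6Pb. Setting this equal to demand: 547 - 6Pb = -244 + 6Pb, so Pb = 791/12.
Sellers receive Ps = 791/12 + 3 = 827/12; Q' = 547 − 6·(791/12) = 151.5.
The subsidy expands output by 151.5 − 142.5 = 9 past the efficient level; on those units the gap between marginal cost and willingness to pay runs from 0 up to 3.
DWL = ½ × 3 × 9 = 13.5.

Deadweight loss = £13.5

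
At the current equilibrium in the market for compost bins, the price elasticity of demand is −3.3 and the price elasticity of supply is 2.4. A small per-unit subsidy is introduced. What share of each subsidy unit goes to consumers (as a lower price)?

For a small subsidy around the equilibrium, the benefit split depends on the relative slopes, which at a point are proportional to the elasticities.
Buyer share = εs/(εs + |εd|) = 2.4/(2.4 + 3.3) = 8/19; seller share = |εd|/(εs + |εd|) = 11/19.

Consumer share = 8/19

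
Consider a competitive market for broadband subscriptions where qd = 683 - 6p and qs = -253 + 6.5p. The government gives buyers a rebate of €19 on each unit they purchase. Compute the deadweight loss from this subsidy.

Pre-subsidy: 683 - 6p = -253 + 6.5p gives p* = 74.88, q* = 233.72.
With the rebate, buyers effectively pay pb = ps − 19, where ps is the price sellers receive.
Demand in terms of ps becomes qd = 683 − 6(ps − 19) = 797 - 6ps. Setting this equal to supply: 797 - 6ps = -253 + 6.5ps, so ps = 84.
Buyers pay pb = 84 − 19 = 65; q' = -253 + 6.5·84 = 293.
The subsidy expands output by 293 − 233.72 = 59.28 past the efficient level; on those units the gap between marginal cost and willingness to pay runs from 0 up to 19.
DWL = ½ × 19 × 59.28 = 563.16.

Deadweight loss = €563.16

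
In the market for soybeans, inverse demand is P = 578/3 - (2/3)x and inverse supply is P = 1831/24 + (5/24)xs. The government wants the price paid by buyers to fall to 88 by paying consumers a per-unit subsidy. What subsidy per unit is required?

At a buyer price of 88, quantity demanded is 289 − 1.5·88 = 157.
Sellers supply 157 only when they receive Ps = 1831/24 + (5/24)·157 = 109.
s = Ps − Pb = 109 − 88 = 21.

Required subsidy s = 21 per unit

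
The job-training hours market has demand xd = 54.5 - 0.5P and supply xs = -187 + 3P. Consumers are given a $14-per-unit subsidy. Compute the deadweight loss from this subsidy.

Deadweight loss = $42

Pre-subsidy: 54.5 - 0.5P = -187 + 3P gives P* = 69, x* = 20.
With the rebate, buyers effectively pay Pb = Ps − 14, where Ps is the price sellers receive.
Demand in terms of Ps becomes xd = 54.5 − 0.5(Ps − 14) = 61.5 - 0.5Ps. Setting this equal to supply: 61.5 - 0.5Ps = -187 + 3Ps, so Ps = 71.
Buyers pay Pb = 71 − 14 = 57; x' = -187 + 3·71 = 26.
The subsidy expands output by 26 − 20 = 6 past the efficient level; on those units the gap between marginal cost and willingness to pay runs from 0 up to 14.
DWL = ½ × 14 × 6 = 42.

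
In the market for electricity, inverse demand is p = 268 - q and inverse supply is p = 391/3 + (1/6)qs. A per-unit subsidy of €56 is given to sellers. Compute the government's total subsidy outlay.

Pre-subsidy: 268 - q = 391/3 + (1/6)q gives q* = 118 and p* = 150.
With the subsidy, sellers receive ps = pb + 56 for each unit, where pb is the price buyers pay.
On the curves, pb = 268 - q and ps = 391/3 + (1/6)q; the wedge ps − pb = 56 gives 391/3 + (1/6)q − (268 - q) = 56, so q' = 166.
Then pb = 268 − 1·166 = 102 and ps = 391/3 + (1/6)·166 = 158.
Government outlay = subsidy × quantity = 56 × 166 = 9296.

Government cost = €9296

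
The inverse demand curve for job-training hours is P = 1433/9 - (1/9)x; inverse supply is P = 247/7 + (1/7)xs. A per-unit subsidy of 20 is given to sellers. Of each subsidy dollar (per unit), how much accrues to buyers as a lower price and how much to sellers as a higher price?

Pre-subsidy: 1433/9 - (1/9)x = 247/7 + (1/7)x gives x* = 488 and P* = 105.
With the subsidy, sellers receive Ps = Pb + 20 for each unit, where Pb is the price buyers pay.
On the curves, Pb = 1433/9 - (1/9)x and Ps = 247/7 + (1/7)x; the wedge Ps − Pb = 20 gives 247/7 + (1/7)x − (1433/9 - (1/9)x) = 20, so x' = 566.75.
Then Pb = 1433/9 − (1/9)·566.75 = 96.25 and Ps = 247/7 + (1/7)·566.75 = 116.25.
Buyers' price falls by P* − Pb = 105 − 96.25 = 8.75; sellers' price rises by Ps − P* = 116.25 − 105 = 11.25.

Buyers gain 8.75 per unit; sellers gain 11.25 per unit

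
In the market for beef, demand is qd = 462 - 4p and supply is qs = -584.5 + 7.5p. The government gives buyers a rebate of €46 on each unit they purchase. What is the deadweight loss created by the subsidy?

Pre-subsidy: 462 - 4p = -584.5 + 7.5p gives p* = 91, q* = 98.
With the rebate, buyers effectively pay pb = ps − 46, where ps is the price sellers receive.
Demand in terms of ps becomes qd = 462 − 4(ps − 46) = 646 - 4ps. Setting this equal to supply: 646 - 4ps = -584.5 + 7.5ps, so ps = 107.
Buyers pay pb = 107 − 46 = 61; q' = -584.5 + 7.5·107 = 218.
The subsidy expands output by 218 − 98 = 120 past the efficient level; on those units the gap between marginal cost and willingness to pay runs from 0 up to 46.
DWL = ½ × 46 × 120 = 2760.

Deadweight loss = €2760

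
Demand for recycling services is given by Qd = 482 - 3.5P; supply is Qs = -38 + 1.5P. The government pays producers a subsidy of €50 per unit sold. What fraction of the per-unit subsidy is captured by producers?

Pre-subsidy: 482 - 3.5P = -38 + 1.5P gives P* = 104, Q* = 118.
With the subsidy, sellers receive Ps = Pb + 50 for each unit, where Pb is the price buyers pay.
Supply in terms of Pb becomes Qs = -38 + 1.5(Pb + 50) = 37 + 1.5Pb. Setting this equal to demand: 482 - 3.5Pb = 37 + 1.5Pb, so Pb = 89.
Sellers receive Ps = 89 + 50 = 139; Q' = 482 − 3.5·89 = 170.5.
Buyers' price falls by P* − Pb = 104 − 89 = 15; sellers' price rises by Ps − P* = 139 − 104 = 35.
So producers capture 35/50 = 0.7 of each unit of subsidy.

Producer share = 0.7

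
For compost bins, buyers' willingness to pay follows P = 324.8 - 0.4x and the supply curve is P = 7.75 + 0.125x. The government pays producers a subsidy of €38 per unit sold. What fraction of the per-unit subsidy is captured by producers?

Producer share = 5/21

Pre-subsidy: 324.8 - 0.4x = 7.75 + 0.125x gives x* = 12682/21 and P* = 1748/21.
With the subsidy, sellers receive Ps = Pb + 38 for each unit, where Pb is the price buyers pay.
On the curves, Pb = 324.8 - 0.4x and Ps = 7.75 + 0.125x; the wedge Ps − Pb = 38 gives 7.75 + 0.125x − (324.8 - 0.4x) = 38, so x' = 4734/7.
Then Pb = 324.8 − 0.4·(4734/7) = 380/7 and Ps = 7.75 + 0.125·(4734/7) = 646/7.
Buyers' price falls by P* − Pb = 1748/21 − 380/7 = 608/21; sellers' price rises by Ps − P* = 646/7 − 1748/21 = 190/21.
So producers capture (190/21)/38 = 5/21 of each unit of subsidy.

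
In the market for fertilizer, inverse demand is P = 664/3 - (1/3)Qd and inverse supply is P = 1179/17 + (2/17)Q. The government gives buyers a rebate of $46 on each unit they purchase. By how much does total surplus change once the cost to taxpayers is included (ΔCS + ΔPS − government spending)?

Pre-subsidy: 664/3 - (1/3)Q = 1179/17 + (2/17)Q gives Q* = 337 and P* = 109.
With the rebate, buyers effectively pay Pb = Ps − 46, where Ps is the price sellers receive.
On the curves, Pb = 664/3 - (1/3)Q and Ps = 1179/17 + (2/17)Q; the wedge Ps − Pb = 46 gives 1179/17 + (2/17)Q − (664/3 - (1/3)Q) = 46, so Q' = 439.
Then Pb = 664/3 − (1/3)·439 = 75 and Ps = 1179/17 + (2/17)·439 = 121.
ΔCS = ½(337 + 439)(109 − 75) = 13192; ΔPS = ½(337 + 439)(121 − 109) = 4656.
Government spending = 46 × 439 = 20194.
Net change = 13192 + 4656 − 20194 = -2346. The loss equals the DWL triangle ½·46·102.

Net change in total surplus = -$2346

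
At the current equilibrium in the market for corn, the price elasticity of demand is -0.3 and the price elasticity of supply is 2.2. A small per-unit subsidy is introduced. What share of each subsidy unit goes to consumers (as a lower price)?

For a small subsidy around the equilibrium, the benefit split depends on the relative slopes, which at a point are proportional to the elasticities.
Buyer share = εs/(εs + |εd|) = 2.2/(2.2 + 0.3) = 0.88; seller share = |εd|/(εs + |εd|) = 0.12.

Consumer share = 0.88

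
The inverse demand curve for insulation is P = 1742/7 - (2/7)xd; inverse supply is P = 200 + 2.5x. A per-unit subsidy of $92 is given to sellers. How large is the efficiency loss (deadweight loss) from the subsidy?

Pre-subsidy: 1742/7 - (2/7)x = 200 + 2.5x gives x* = 228/13 and P* = 3170/13.
With the subsidy, sellers receive Ps = Pb + 92 for each unit, where Pb is the price buyers pay.
On the curves, Pb = 1742/7 - (2/7)x and Ps = 200 + 2.5x; the wedge Ps − Pb = 92 gives 200 + 2.5x − (1742/7 - (2/7)x) = 92, so x' = 1972/39.
Then Pb = 1742/7 − (2/7)·(1972/39) = 9142/39 and Ps = 200 + 2.5·(1972/39) = 12730/39.
The subsidy expands output by 1972/39 − 228/13 = 1288/39 past the efficient level; on those units the gap between marginal cost and willingness to pay runs from 0 up to 92.
DWL = ½ × 92 × 1288/39 = 59248/39.

Deadweight loss = 59248/39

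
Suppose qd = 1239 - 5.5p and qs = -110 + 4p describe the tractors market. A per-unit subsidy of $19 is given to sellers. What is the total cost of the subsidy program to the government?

Pre-subsidy: 1239 - 5.5p = -110 + 4p gives p* = 142, q* = 458.
With the subsidy, sellers receive ps = pb + 19 for each unit, where pb is the price buyers pay.
Supply in terms of pb becomes qs = -110 + 4(pb + 19) = -34 + 4pb. Setting this equal to demand: 1239 - 5.5pb = -34 + 4pb, so pb = 134.
Sellers receive ps = 134 + 19 = 153; q' = 1239 − 5.5·134 = 502.
Government outlay = subsidy × quantity = 19 × 502 = 9538.

Government cost = $9538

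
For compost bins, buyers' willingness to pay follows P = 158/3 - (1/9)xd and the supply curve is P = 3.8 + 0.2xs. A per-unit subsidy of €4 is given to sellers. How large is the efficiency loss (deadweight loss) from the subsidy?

Pre-subsidy: 158/3 - (1/9)x = 3.8 + 0.2x gives x* = 2199/14 and P* = 493/14.
With the subsidy, sellers receive Ps = Pb + 4 for each unit, where Pb is the price buyers pay.
On the curves, Pb = 158/3 - (1/9)x and Ps = 3.8 + 0.2x; the wedge Ps − Pb = 4 gives 3.8 + 0.2x − (158/3 - (1/9)x) = 4, so x' = 2379/14.
Then Pb = 158/3 − (1/9)·(2379/14) = 473/14 and Ps = 3.8 + 0.2·(2379/14) = 529/14.
The subsidy expands output by 2379/14 − 2199/14 = 90/7 past the efficient level; on those units the gap between marginal cost and willingness to pay runs from 0 up to 4.
DWL = ½ × 4 × 90/7 = 180/7.

Deadweight loss = 180/7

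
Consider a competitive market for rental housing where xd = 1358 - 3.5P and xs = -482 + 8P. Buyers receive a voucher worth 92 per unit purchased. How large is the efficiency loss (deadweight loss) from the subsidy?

Deadweight loss = 10304

Pre-subsidy: 1358 - 3.5P = -482 + 8P gives P* = 160, x* = 798.
With the rebate, buyers effectively pay Pb = Ps − 92, where Ps is the price sellers receive.
Demand in terms of Ps becomes xd = 1358 − 3.5(Ps − 92) = 1680 - 3.5Ps. Setting this equal to supply: 1680 - 3.5Ps = -482 + 8Ps, so Ps = 188.
Buyers pay Pb = 188 − 92 = 96; x' = -482 + 8·188 = 1022.
The subsidy expands output by 1022 − 798 = 224 past the efficient level; on those units the gap between marginal cost and willingness to pay runs from 0 up to 92.
DWL = ½ × 92 × 224 = 10304.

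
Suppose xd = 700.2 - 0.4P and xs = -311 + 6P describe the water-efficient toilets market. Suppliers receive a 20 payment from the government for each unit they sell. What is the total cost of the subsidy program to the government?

Government cost = 12890

Pre-subsidy: 700.2 - 0.4P = -311 + 6P gives P* = 158, x* = 637.
With the subsidy, sellers receive Ps = Pb + 20 for each unit, where Pb is the price buyers pay.
Supply in terms of Pb becomes xs = -311 + 6(Pb + 20) = -191 + 6Pb. Setting this equal to demand: 700.2 - 0.4Pb = -191 + 6Pb, so Pb = 139.25.
Sellers receive Ps = 139.25 + 20 = 159.25; x' = 700.2 − 0.4·139.25 = 644.5.
Government outlay = subsidy × quantity = 20 × 644.5 = 12890.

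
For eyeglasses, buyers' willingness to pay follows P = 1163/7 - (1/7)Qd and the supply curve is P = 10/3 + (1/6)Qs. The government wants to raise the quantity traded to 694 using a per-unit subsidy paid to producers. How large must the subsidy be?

At Q = 694, from the demand curve buyers pay Pb = 1163/7 − (1/7)·694 = 67; from the supply curve sellers need Ps = 10/3 + (1/6)·694 = 119.
The subsidy must fill the gap: s = Ps − Pb = 119 − 67 = 52.

Required subsidy s = 52 per unit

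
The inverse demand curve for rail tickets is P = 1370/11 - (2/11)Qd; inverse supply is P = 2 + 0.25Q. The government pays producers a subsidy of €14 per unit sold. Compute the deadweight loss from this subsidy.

Pre-subsidy: 1370/11 - (2/11)Q = 2 + 0.25Q gives Q* = 5392/19 and P* = 1386/19.
With the subsidy, sellers receive Ps = Pb + 14 for each unit, where Pb is the price buyers pay.
On the curves, Pb = 1370/11 - (2/11)Q and Ps = 2 + 0.25Q; the wedge Ps − Pb = 14 gives 2 + 0.25Q − (1370/11 - (2/11)Q) = 14, so Q' = 6008/19.
Then Pb = 1370/11 − (2/11)·(6008/19) = 1274/19 and Ps = 2 + 0.25·(6008/19) = 1540/19.
The subsidy expands output by 6008/19 − 5392/19 = 616/19 past the efficient level; on those units the gap between marginal cost and willingness to pay runs from 0 up to 14.
DWL = ½ × 14 × 616/19 = 4312/19.

Deadweight loss = 4312/19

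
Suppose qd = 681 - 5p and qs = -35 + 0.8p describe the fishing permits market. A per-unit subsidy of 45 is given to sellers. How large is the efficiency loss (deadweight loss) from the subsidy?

Pre-subsidy: 681 - 5p = -35 + 0.8p gives p* = 3580/29, q* = 1849/29.
With the subsidy, sellers receive ps = pb + 45 for each unit, where pb is the price buyers pay.
Supply in terms of pb becomes qs = -35 + 0.8(pb + 45) = 1 + 0.8pb. Setting this equal to demand: 681 - 5pb = 1 + 0.8pb, so pb = 3400/29.
Sellers receive ps = 3400/29 + 45 = 4705/29; q' = 681 − 5·(3400/29) = 2749/29.
The subsidy expands output by 2749/29 − 1849/29 = 900/29 past the efficient level; on those units the gap between marginal cost and willingness to pay runs from 0 up to 45.
DWL = ½ × 45 × 900/29 = 20250/29.

Deadweight loss = 20250/29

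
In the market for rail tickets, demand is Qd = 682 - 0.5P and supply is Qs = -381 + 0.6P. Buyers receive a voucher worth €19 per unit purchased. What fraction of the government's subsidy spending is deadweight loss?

DWL / government spending = 19/1496

Pre-subsidy: 682 - 0.5P = -381 + 0.6P gives P* = 10630/11, Q* = 2187/11.
With the rebate, buyers effectively pay Pb = Ps − 19, where Ps is the price sellers receive.
Demand in terms of Ps becomes Qd = 682 − 0.5(Ps − 19) = 691.5 - 0.5Ps. Setting this equal to supply: 691.5 - 0.5Ps = -381 + 0.6Ps, so Ps = 975.
Buyers pay Pb = 975 − 19 = 956; Q' = -381 + 0.6·975 = 204.
ΔCS = ½(2187/11 + 204)(10630/11 − 956) = 252567/121; ΔPS = ½(2187/11 + 204)(975 − 10630/11) = 420945/242.
Government spending = 19 × 204 = 3876.
DWL = ½ × 19 × (204 − 2187/11) = 1083/22; fraction = (1083/22) / 3876 = 19/1496.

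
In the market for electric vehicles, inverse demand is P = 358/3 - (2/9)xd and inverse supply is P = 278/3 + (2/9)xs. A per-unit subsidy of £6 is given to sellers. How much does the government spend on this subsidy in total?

Pre-subsidy: 358/3 - (2/9)x = 278/3 + (2/9)x gives x* = 60 and P* = 106.
With the subsidy, sellers receive Ps = Pb + 6 for each unit, where Pb is the price buyers pay.
On the curves, Pb = 358/3 - (2/9)x and Ps = 278/3 + (2/9)x; the wedge Ps − Pb = 6 gives 278/3 + (2/9)x − (358/3 - (2/9)x) = 6, so x' = 73.5.
Then Pb = 358/3 − (2/9)·73.5 = 103 and Ps = 278/3 + (2/9)·73.5 = 109.
Government outlay = subsidy × quantity = 6 × 73.5 = 441.

Government cost = £441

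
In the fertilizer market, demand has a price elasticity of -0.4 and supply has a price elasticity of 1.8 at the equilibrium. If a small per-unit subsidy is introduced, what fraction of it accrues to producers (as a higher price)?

For a small subsidy around the equilibrium, the benefit split depends on the relative slopes, which at a point are proportional to the elasticities.
Buyer share = εs/(εs + |εd|) = 1.8/(1.8 + 0.4) = 9/11; seller share = |εd|/(εs + |εd|) = 2/11.
So producers capture 2/11 of the subsidy.

Producer share = 2/11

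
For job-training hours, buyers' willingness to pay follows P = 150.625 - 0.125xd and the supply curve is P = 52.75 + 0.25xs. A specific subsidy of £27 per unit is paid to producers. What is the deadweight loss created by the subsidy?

Deadweight loss = £972

Pre-subsidy: 150.625 - 0.125x = 52.75 + 0.25x gives x* = 261 and P* = 118.
With the subsidy, sellers receive Ps = Pb + 27 for each unit, where Pb is the price buyers pay.
On the curves, Pb = 150.625 - 0.125x and Ps = 52.75 + 0.25x; the wedge Ps − Pb = 27 gives 52.75 + 0.25x − (150.625 - 0.125x) = 27, so x' = 333.
Then Pb = 150.625 − 0.125·333 = 109 and Ps = 52.75 + 0.25·333 = 136.
The subsidy expands output by 333 − 261 = 72 past the efficient level; on those units the gap between marginal cost and willingness to pay runs from 0 up to 27.
DWL = ½ × 27 × 72 = 972.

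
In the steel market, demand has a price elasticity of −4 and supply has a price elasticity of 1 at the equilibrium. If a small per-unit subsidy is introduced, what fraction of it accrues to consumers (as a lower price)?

For a small subsidy around the equilibrium, the benefit split depends on the relative slopes, which at a point are proportional to the elasticities.
Buyer share = εs/(εs + |εd|) = 1/(1 + 4) = 0.2; seller share = |εd|/(εs + |εd|) = 0.8.

Consumer share = 0.2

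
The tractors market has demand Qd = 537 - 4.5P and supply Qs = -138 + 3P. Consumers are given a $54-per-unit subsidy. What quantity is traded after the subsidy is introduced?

Pre-subsidy: 537 - 4.5P = -138 + 3P gives P* = 90, Q* = 132.
With the rebate, buyers effectively pay Pb = Ps − 54, where Ps is the price sellers receive.
Demand in terms of Ps becomes Qd = 537 − 4.5(Ps − 54) = 780 - 4.5Ps. Setting this equal to supply: 780 - 4.5Ps = -138 + 3Ps, so Ps = 122.4.
Buyers pay Pb = 122.4 − 54 = 68.4; Q' = -138 + 3·122.4 = 229.2.

Q' = 229.2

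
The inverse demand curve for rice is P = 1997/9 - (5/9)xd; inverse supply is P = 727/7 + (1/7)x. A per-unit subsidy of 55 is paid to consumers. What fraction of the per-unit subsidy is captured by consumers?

Consumer share = 35/44

Pre-subsidy: 1997/9 - (5/9)x = 727/7 + (1/7)x gives x* = 169 and P* = 128.
With the rebate, buyers effectively pay Pb = Ps − 55, where Ps is the price sellers receive.
On the curves, Pb = 1997/9 - (5/9)x and Ps = 727/7 + (1/7)x; the wedge Ps − Pb = 55 gives 727/7 + (1/7)x − (1997/9 - (5/9)x) = 55, so x' = 247.75.
Then Pb = 1997/9 − (5/9)·247.75 = 84.25 and Ps = 727/7 + (1/7)·247.75 = 139.25.
Buyers' price falls by P* − Pb = 128 − 84.25 = 43.75; sellers' price rises by Ps − P* = 139.25 − 128 = 11.25.
So consumers capture 43.75/55 = 35/44 of each unit of subsidy.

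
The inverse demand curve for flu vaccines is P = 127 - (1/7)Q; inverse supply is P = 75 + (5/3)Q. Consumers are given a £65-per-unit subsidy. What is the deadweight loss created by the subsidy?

Deadweight loss = 88725/76

Pre-subsidy: 127 - (1/7)Q = 75 + (5/3)Q gives Q* = 546/19 and P* = 2335/19.
With the rebate, buyers effectively pay Pb = Ps − 65, where Ps is the price sellers receive.
On the curves, Pb = 127 - (1/7)Q and Ps = 75 + (5/3)Q; the wedge Ps − Pb = 65 gives 75 + (5/3)Q − (127 - (1/7)Q) = 65, so Q' = 2457/38.
Then Pb = 127 − (1/7)·(2457/38) = 4475/38 and Ps = 75 + (5/3)·(2457/38) = 6945/38.
The subsidy expands output by 2457/38 − 546/19 = 1365/38 past the efficient level; on those units the gap between marginal cost and willingness to pay runs from 0 up to 65.
DWL = ½ × 65 × 1365/38 = 88725/76.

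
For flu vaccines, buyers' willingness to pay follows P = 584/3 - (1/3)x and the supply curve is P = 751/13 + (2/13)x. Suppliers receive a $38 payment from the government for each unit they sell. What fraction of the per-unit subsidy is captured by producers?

Producer share = 6/19

Pre-subsidy: 584/3 - (1/3)x = 751/13 + (2/13)x gives x* = 281 and P* = 101.
With the subsidy, sellers receive Ps = Pb + 38 for each unit, where Pb is the price buyers pay.
On the curves, Pb = 584/3 - (1/3)x and Ps = 751/13 + (2/13)x; the wedge Ps − Pb = 38 gives 751/13 + (2/13)x − (584/3 - (1/3)x) = 38, so x' = 359.
Then Pb = 584/3 − (1/3)·359 = 75 and Ps = 751/13 + (2/13)·359 = 113.
Buyers' price falls by P* − Pb = 101 − 75 = 26; sellers' price rises by Ps − P* = 113 − 101 = 12.
So producers capture 12/38 = 6/19 of each unit of subsidy.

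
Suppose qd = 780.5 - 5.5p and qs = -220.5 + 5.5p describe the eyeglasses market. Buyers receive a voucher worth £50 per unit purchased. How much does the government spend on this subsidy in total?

Government cost = £20875

Pre-subsidy: 780.5 - 5.5p = -220.5 + 5.5p gives p* = 91, q* = 280.
With the rebate, buyers effectively pay pb = ps − 50, where ps is the price sellers receive.
Demand in terms of ps becomes qd = 780.5 − 5.5(ps − 50) = 1055.5 - 5.5ps. Setting this equal to supply: 1055.5 - 5.5ps = -220.5 + 5.5ps, so ps = 116.
Buyers pay pb = 116 − 50 = 66; q' = -220.5 + 5.5·116 = 417.5.
Government outlay = subsidy × quantity = 50 × 417.5 = 20875.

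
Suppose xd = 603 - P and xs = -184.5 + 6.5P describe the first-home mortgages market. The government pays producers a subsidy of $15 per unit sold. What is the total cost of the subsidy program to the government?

Pre-subsidy: 603 - P = -184.5 + 6.5P gives P* = 105, x* = 498.
With the subsidy, sellers receive Ps = Pb + 15 for each unit, where Pb is the price buyers pay.
Supply in terms of Pb becomes xs = -184.5 + 6.5(Pb + 15) = -87 + 6.5Pb. Setting this equal to demand: 603 - Pb = -87 + 6.5Pb, so Pb = 92.
Sellers receive Ps = 92 + 15 = 107; x' = 603 − 1·92 = 511.
Government outlay = subsidy × quantity = 15 × 511 = 7665.

Government cost = $7665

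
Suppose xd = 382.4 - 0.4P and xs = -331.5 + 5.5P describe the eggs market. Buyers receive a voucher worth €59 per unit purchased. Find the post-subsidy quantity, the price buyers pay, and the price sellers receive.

Pre-subsidy: 382.4 - 0.4P = -331.5 + 5.5P gives P* = 121, x* = 334.
With the rebate, buyers effectively pay Pb = Ps − 59, where Ps is the price sellers receive.
Demand in terms of Ps becomes xd = 382.4 − 0.4(Ps − 59) = 406 - 0.4Ps. Setting this equal to supply: 406 - 0.4Ps = -331.5 + 5.5Ps, so Ps = 125.
Buyers pay Pb = 125 − 59 = 66; x' = -331.5 + 5.5·125 = 356.

x' = 356; buyers pay €66; sellers receive €125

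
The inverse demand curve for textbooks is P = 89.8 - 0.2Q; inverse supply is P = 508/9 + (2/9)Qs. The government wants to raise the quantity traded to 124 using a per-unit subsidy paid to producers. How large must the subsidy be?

At Q = 124, from the demand curve buyers pay Pb = 89.8 − 0.2·124 = 65; from the supply curve sellers need Ps = 508/9 + (2/9)·124 = 84.
The subsidy must fill the gap: s = Ps − Pb = 84 − 65 = 19.

Required subsidy s = 19 per unit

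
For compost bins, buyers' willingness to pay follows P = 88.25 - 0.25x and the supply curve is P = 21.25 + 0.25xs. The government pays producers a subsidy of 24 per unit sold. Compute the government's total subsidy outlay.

Government cost = 4368

Pre-subsidy: 88.25 - 0.25x = 21.25 + 0.25x gives x* = 134 and P* = 54.75.
With the subsidy, sellers receive Ps = Pb + 24 for each unit, where Pb is the price buyers pay.
On the curves, Pb = 88.25 - 0.25x and Ps = 21.25 + 0.25x; the wedge Ps − Pb = 24 gives 21.25 + 0.25x − (88.25 - 0.25x) = 24, so x' = 182.
Then Pb = 88.25 − 0.25·182 = 42.75 and Ps = 21.25 + 0.25·182 = 66.75.
Government outlay = subsidy × quantity = 24 × 182 = 4368.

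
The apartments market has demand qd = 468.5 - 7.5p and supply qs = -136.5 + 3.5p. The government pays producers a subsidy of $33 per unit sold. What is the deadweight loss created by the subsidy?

Pre-subsidy: 468.5 - 7.5p = -136.5 + 3.5p gives p* = 55, q* = 56.
With the subsidy, sellers receive ps = pb + 33 for each unit, where pb is the price buyers pay.
Supply in terms of pb becomes qs = -136.5 + 3.5(pb + 33) = -21 + 3.5pb. Setting this equal to demand: 468.5 - 7.5pb = -21 + 3.5pb, so pb = 44.5.
Sellers receive ps = 44.5 + 33 = 77.5; q' = 468.5 − 7.5·44.5 = 134.75.
The subsidy expands output by 134.75 − 56 = 78.75 past the efficient level; on those units the gap between marginal cost and willingness to pay runs from 0 up to 33.
DWL = ½ × 33 × 78.75 = 1299.375.

Deadweight loss = $1299.375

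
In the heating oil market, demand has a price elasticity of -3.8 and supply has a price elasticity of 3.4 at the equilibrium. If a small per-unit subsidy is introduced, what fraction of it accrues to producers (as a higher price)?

For a small subsidy around the equilibrium, the benefit split depends on the relative slopes, which at a point are proportional to the elasticities.
Buyer share = εs/(εs + |εd|) = 3.4/(3.4 + 3.8) = 17/36; seller share = |εd|/(εs + |εd|) = 19/36.
So producers capture 19/36 of the subsidy.

Producer share = 19/36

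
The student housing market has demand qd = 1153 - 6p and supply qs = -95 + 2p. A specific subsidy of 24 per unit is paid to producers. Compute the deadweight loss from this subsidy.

Pre-subsidy: 1153 - 6p = -95 + 2p gives p* = 156, q* = 217.
With the subsidy, sellers receive ps = pb + 24 for each unit, where pb is the price buyers pay.
Supply in terms of pb becomes qs = -95 + 2(pb + 24) = -47 + 2pb. Setting this equal to demand: 1153 - 6pb = -47 + 2pb, so pb = 150.
Sellers receive ps = 150 + 24 = 174; q' = 1153 − 6·150 = 253.
The subsidy expands output by 253 − 217 = 36 past the efficient level; on those units the gap between marginal cost and willingness to pay runs from 0 up to 24.
DWL = ½ × 24 × 36 = 432.

Deadweight loss = 432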